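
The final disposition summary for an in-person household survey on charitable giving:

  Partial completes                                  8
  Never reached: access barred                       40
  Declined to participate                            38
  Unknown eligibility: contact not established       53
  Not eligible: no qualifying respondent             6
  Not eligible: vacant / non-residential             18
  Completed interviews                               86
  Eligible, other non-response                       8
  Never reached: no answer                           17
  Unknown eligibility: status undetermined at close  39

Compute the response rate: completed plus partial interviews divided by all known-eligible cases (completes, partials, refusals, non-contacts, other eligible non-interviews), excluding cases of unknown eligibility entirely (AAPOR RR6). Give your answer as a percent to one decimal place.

47.7%

Never reached = 17 + 40 = 57
Eligibility not determined = 53 + 39 = 92
Out of scope = 6 + 18 = 24
Top: 86 + 8 = 94
Base: 86 + 8 + 38 + 57 + 8 = 197
RR6 = 94 / 197 = 0.4772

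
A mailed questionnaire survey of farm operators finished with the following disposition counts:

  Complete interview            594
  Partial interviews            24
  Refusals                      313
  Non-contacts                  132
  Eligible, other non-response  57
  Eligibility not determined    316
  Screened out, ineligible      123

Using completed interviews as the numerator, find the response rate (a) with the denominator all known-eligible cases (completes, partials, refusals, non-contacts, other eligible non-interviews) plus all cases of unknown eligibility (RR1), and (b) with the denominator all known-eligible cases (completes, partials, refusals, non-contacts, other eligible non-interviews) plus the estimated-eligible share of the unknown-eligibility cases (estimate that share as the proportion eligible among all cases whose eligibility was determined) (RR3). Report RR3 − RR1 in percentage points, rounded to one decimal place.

Top → 594
Denominator → 594 + 24 + 313 + 132 + 57 + 316 = 1436
RR1 = 594 / 1436 = 0.4136
Determined eligible → 594 + 24 + 313 + 132 + 57 = 1120
e = 1120 / (1120 + 123) = 1120 / 1243 = 0.9010
Estimated eligible among unknowns → 0.9010 × 316 = 284.72
Denominator → 1120 + 284.72 = 1404.72
RR3 = 594 / 1404.72 = 0.4229
Difference = 42.29 − 41.36 = 0.93 percentage points

0.9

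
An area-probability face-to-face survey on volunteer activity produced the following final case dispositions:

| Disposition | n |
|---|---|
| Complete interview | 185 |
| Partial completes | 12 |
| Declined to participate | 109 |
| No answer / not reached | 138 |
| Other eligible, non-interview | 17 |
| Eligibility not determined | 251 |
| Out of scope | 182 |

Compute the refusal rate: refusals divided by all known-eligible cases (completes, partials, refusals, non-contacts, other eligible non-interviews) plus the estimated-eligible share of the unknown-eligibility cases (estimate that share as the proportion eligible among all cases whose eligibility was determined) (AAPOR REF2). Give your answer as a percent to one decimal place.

Top = 109
Determined eligible = 185 + 12 + 109 + 138 + 17 = 461
e = 461 / (461 + 182) = 461 / 643 = 0.7170
e × U = 0.7170 × 251 = 179.97
Denom = 461 + 179.97 = 640.97
REF2 = 109 / 640.97 = 0.1701

17.0%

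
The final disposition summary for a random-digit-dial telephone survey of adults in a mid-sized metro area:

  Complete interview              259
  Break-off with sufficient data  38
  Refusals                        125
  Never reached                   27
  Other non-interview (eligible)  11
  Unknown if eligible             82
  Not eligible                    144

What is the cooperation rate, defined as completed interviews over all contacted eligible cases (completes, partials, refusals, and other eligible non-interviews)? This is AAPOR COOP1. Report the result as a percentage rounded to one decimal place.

59.8%

Top = 259
Denominator = 259 + 38 + 125 + 11 = 433
COOP1 = 259 / 433 = 0.5982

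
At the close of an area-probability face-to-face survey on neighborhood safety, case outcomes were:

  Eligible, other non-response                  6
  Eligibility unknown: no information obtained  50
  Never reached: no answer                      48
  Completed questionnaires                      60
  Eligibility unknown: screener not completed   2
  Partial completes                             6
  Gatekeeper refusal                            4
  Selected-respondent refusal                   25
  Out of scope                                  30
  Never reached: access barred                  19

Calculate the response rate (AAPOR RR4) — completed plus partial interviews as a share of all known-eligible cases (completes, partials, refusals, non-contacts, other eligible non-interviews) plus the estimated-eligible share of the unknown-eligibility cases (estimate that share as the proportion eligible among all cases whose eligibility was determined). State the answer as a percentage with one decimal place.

Refusal or break-off = 4 + 25 = 29
No contact after all attempts = 48 + 19 = 67
Unknown eligibility = 2 + 50 = 52
Numerator = 60 + 6 = 66
Eligible (known) = 60 + 6 + 29 + 67 + 6 = 168
e = 168 / (168 + 30) = 168 / 198 = 0.8485
Estimated eligible among unknowns = 0.8485 × 52 = 44.12
Denom = 168 + 44.12 = 212.12
RR4 = 66 / 212.12 = 0.3111

31.1%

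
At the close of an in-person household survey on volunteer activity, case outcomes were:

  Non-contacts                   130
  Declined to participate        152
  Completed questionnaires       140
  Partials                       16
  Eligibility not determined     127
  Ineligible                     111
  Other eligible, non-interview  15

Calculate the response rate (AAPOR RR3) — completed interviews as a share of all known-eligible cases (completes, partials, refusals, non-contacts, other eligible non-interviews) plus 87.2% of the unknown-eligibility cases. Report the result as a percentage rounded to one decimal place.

24.8%

Top = 140
Eligible (known) = 140 + 16 + 152 + 130 + 15 = 453
Eligible share of unknowns = 0.8720 × 127 = 110.74
Denom = 453 + 110.74 = 563.74
RR3 = 140 / 563.74 = 0.2483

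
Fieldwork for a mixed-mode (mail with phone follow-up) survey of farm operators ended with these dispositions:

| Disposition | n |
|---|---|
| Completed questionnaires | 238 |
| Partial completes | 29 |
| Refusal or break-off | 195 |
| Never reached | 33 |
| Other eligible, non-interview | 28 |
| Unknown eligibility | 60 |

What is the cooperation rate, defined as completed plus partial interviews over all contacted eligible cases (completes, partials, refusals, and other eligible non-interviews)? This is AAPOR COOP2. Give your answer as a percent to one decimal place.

Numerator = 238 + 29 = 267
Denom = 238 + 29 + 195 + 28 = 490
COOP2 = 267 / 490 = 0.5449

54.5%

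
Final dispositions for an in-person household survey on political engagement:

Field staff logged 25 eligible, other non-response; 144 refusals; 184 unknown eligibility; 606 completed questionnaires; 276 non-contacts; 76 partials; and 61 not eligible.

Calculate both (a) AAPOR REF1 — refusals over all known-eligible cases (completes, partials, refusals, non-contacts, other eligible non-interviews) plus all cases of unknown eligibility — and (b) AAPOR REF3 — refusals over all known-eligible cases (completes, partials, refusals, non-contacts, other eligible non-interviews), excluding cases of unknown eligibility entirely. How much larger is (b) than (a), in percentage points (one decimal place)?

1.8

Num = 144
Denom = 606 + 76 + 144 + 276 + 25 + 184 = 1311
REF1 = 144 / 1311 = 0.1098
Denom = 606 + 76 + 144 + 276 + 25 = 1127
REF3 = 144 / 1127 = 0.1278
Difference = 12.78 − 10.98 = 1.80 percentage points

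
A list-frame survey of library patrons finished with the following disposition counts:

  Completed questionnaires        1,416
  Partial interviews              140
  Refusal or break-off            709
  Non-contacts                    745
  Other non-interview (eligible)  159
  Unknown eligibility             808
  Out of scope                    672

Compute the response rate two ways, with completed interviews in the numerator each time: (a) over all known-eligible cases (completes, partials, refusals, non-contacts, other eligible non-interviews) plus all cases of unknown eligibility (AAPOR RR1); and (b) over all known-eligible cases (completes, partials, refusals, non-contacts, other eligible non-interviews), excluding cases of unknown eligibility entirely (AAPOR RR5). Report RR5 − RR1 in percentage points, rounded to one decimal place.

Num = 1416
Denominator = 1416 + 140 + 709 + 745 + 159 + 808 = 3977
RR1 = 1416 / 3977 = 0.3560
Denominator = 1416 + 140 + 709 + 745 + 159 = 3169
RR5 = 1416 / 3169 = 0.4468
Difference = 44.68 − 35.60 = 9.08 percentage points

9.1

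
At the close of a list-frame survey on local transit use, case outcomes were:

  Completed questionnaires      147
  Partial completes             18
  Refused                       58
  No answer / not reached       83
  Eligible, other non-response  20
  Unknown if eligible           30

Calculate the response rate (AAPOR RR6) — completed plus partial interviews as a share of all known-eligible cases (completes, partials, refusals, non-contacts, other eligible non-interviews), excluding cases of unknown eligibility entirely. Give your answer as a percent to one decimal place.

Top → 147 + 18 = 165
Denominator → 147 + 18 + 58 + 83 + 20 = 326
RR6 = 165 / 326 = 0.5061

50.6%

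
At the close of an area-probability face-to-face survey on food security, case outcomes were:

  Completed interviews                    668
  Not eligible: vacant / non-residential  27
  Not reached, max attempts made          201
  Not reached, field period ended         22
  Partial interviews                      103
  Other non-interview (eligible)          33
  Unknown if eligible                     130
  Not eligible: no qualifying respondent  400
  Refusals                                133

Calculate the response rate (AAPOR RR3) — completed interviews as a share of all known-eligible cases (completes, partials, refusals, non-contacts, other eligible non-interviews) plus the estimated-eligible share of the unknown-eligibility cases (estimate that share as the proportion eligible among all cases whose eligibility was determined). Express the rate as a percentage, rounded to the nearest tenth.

Never reached = 22 + 201 = 223
Ineligible = 400 + 27 = 427
Numerator = 668
Determined eligible = 668 + 103 + 133 + 223 + 33 = 1160
e = 1160 / (1160 + 427) = 1160 / 1587 = 0.7309
e × U = 0.7309 × 130 = 95.02
Base = 1160 + 95.02 = 1255.02
RR3 = 668 / 1255.02 = 0.5323

53.2%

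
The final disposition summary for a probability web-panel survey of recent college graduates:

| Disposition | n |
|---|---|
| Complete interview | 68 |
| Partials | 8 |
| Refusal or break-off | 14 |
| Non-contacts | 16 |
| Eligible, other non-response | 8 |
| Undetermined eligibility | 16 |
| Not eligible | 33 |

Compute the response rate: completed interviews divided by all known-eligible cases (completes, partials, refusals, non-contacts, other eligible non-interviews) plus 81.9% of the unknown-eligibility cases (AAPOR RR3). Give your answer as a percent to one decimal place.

Num = 68
Determined eligible = 68 + 8 + 14 + 16 + 8 = 114
Estimated eligible among unknowns = 0.8190 × 16 = 13.10
Denom = 114 + 13.10 = 127.10
RR3 = 68 / 127.10 = 0.5350

53.5%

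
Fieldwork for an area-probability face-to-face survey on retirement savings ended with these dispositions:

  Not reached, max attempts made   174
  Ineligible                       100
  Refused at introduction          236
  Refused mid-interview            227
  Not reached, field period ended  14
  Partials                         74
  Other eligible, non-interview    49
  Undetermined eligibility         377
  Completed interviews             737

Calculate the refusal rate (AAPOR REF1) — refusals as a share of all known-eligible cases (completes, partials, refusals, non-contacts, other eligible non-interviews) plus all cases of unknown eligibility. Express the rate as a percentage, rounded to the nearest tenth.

24.5%

Refused = 236 + 227 = 463
No contact after all attempts = 14 + 174 = 188
Num: 463
Denominator: 737 + 74 + 463 + 188 + 49 + 377 = 1888
REF1 = 463 / 1888 = 0.2452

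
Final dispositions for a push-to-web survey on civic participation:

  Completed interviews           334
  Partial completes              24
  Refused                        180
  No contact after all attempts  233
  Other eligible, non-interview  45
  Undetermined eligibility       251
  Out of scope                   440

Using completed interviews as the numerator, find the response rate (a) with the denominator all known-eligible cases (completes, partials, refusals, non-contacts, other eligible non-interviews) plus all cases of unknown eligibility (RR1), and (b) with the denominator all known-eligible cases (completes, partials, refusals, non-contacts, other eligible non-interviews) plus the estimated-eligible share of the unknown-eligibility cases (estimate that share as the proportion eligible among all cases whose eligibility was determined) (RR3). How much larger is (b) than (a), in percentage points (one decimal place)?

Top: 334
Base: 334 + 24 + 180 + 233 + 45 + 251 = 1067
RR1 = 334 / 1067 = 0.3130
Known eligible: 334 + 24 + 180 + 233 + 45 = 816
e = 816 / (816 + 440) = 816 / 1256 = 0.6497
Estimated eligible among unknowns: 0.6497 × 251 = 163.07
Base: 816 + 163.07 = 979.07
RR3 = 334 / 979.07 = 0.3411
Difference = 34.11 − 31.30 = 2.81 percentage points

2.8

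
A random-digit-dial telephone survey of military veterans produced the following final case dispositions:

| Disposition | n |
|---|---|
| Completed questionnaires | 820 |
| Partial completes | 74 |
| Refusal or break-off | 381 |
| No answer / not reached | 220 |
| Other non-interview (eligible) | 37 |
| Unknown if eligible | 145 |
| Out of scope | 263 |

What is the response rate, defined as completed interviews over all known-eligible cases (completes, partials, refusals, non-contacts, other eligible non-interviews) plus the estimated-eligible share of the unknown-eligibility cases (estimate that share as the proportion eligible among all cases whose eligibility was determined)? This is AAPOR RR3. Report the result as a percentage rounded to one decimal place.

Top → 820
Known eligible → 820 + 74 + 381 + 220 + 37 = 1532
e = 1532 / (1532 + 263) = 1532 / 1795 = 0.8535
Estimated eligible among unknowns → 0.8535 × 145 = 123.76
Base → 1532 + 123.76 = 1655.76
RR3 = 820 / 1655.76 = 0.4952

49.5%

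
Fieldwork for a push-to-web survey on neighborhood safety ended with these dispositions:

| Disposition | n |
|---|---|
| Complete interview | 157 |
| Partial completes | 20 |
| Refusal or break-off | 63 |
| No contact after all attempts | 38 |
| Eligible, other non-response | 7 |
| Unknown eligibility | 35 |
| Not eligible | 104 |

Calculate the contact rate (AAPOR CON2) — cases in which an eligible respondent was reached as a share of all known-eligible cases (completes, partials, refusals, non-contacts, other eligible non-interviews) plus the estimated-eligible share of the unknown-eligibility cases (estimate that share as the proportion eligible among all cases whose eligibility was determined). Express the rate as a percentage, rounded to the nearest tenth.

79.5%

Num: 157 + 20 + 63 + 7 = 247
Determined eligible: 157 + 20 + 63 + 38 + 7 = 285
e = 285 / (285 + 104) = 285 / 389 = 0.7326
Eligible share of unknowns: 0.7326 × 35 = 25.64
Denominator: 285 + 25.64 = 310.64
CON2 = 247 / 310.64 = 0.7951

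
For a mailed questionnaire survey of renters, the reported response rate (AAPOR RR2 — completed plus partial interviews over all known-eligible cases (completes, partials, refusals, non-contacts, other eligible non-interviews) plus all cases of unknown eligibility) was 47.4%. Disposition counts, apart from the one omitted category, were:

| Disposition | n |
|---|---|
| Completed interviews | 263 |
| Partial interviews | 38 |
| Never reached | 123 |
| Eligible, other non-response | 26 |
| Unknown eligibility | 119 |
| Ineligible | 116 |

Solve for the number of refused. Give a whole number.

Top → 263 + 38 = 301
RR2 = 301 / D = 0.474
D = 301 / 0.474 = 635.0
Remaining denominator categories sum to 569
refused = 635.0 − 569 ≈ 66

66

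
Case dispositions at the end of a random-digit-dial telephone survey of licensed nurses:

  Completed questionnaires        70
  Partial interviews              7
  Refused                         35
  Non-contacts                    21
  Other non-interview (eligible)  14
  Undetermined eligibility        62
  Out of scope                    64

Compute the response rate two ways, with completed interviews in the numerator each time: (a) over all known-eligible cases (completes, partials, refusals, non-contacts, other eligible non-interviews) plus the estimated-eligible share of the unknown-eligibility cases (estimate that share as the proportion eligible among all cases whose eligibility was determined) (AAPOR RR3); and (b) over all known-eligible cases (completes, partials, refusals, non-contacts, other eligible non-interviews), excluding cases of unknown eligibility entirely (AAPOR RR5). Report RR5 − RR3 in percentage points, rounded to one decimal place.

10.8

Top: 70
Eligible (known): 70 + 7 + 35 + 21 + 14 = 147
e = 147 / (147 + 64) = 147 / 211 = 0.6967
Estimated eligible among unknowns: 0.6967 × 62 = 43.20
Denom: 147 + 43.20 = 190.20
RR3 = 70 / 190.20 = 0.3680
Denom: 70 + 7 + 35 + 21 + 14 = 147
RR5 = 70 / 147 = 0.4762
Difference = 47.62 − 36.80 = 10.82 percentage points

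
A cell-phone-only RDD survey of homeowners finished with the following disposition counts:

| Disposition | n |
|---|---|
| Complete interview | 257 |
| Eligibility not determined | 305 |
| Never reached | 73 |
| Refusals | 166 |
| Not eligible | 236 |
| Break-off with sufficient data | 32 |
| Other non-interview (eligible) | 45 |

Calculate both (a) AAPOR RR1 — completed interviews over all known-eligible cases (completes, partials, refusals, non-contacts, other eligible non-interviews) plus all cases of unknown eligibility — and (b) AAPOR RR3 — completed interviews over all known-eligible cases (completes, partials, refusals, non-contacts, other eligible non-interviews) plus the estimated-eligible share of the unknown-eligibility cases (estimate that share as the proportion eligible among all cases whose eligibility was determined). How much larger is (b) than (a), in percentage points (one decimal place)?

3.3

Top → 257
Denominator → 257 + 32 + 166 + 73 + 45 + 305 = 878
RR1 = 257 / 878 = 0.2927
Eligible (known) → 257 + 32 + 166 + 73 + 45 = 573
e = 573 / (573 + 236) = 573 / 809 = 0.7083
e × U → 0.7083 × 305 = 216.03
Denominator → 573 + 216.03 = 789.03
RR3 = 257 / 789.03 = 0.3257
Difference = 32.57 − 29.27 = 3.30 percentage points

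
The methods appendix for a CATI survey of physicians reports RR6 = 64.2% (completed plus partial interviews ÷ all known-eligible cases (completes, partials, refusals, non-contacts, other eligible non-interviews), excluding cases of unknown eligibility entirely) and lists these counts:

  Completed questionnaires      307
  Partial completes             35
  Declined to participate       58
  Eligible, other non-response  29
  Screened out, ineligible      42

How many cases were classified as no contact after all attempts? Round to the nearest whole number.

Num → 307 + 35 = 342
RR6 = 342 / D = 0.642
D = 342 / 0.642 = 532.7
Rest of base = 429
no contact after all attempts = 532.7 − 429 ≈ 104

104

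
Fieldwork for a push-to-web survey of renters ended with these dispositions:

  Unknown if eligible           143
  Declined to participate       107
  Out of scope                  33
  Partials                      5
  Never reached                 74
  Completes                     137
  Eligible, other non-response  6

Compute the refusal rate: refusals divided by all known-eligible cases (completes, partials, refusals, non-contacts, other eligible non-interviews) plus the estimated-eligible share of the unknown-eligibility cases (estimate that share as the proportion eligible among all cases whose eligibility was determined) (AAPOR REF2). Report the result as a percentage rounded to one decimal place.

Top = 107
Eligible (known) = 137 + 5 + 107 + 74 + 6 = 329
e = 329 / (329 + 33) = 329 / 362 = 0.9088
e × U = 0.9088 × 143 = 129.96
Denominator = 329 + 129.96 = 458.96
REF2 = 107 / 458.96 = 0.2331

23.3%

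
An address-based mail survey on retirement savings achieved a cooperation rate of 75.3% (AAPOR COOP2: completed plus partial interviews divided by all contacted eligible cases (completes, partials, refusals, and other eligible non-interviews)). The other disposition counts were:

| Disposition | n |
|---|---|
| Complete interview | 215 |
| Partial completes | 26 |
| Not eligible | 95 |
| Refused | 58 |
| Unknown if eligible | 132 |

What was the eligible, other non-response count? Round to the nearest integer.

21

Numerator: 215 + 26 = 241
COOP2 = 241 / D = 0.753
D = 241 / 0.753 = 320.1
Other denominator terms total 299
eligible, other non-response = 320.1 − 299 ≈ 21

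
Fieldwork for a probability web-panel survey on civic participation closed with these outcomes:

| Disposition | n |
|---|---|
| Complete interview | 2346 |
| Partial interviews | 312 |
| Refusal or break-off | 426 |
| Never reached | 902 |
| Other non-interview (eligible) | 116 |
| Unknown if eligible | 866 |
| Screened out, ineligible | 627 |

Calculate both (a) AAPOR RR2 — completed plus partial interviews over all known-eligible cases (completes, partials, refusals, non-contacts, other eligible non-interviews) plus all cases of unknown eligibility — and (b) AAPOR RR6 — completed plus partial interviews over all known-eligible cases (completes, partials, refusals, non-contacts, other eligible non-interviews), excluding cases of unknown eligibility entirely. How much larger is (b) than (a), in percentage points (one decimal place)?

11.3

Numerator = 2346 + 312 = 2658
Base = 2346 + 312 + 426 + 902 + 116 + 866 = 4968
RR2 = 2658 / 4968 = 0.5350
Base = 2346 + 312 + 426 + 902 + 116 = 4102
RR6 = 2658 / 4102 = 0.6480
Difference = 64.80 − 53.50 = 11.30 percentage points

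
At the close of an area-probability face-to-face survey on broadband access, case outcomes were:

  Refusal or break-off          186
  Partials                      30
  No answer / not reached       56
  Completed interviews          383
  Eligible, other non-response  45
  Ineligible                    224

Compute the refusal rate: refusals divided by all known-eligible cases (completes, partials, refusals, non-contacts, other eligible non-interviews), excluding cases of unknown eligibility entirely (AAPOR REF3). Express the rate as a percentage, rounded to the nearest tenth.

Num = 186
Base = 383 + 30 + 186 + 56 + 45 = 700
REF3 = 186 / 700 = 0.2657

26.6%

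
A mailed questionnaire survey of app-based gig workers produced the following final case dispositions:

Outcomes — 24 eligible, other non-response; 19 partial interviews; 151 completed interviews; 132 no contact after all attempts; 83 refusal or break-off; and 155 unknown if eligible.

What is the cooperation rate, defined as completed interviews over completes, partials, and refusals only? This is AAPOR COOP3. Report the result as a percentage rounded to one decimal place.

Numerator: 151
Denominator: 151 + 19 + 83 = 253
COOP3 = 151 / 253 = 0.5968

59.7%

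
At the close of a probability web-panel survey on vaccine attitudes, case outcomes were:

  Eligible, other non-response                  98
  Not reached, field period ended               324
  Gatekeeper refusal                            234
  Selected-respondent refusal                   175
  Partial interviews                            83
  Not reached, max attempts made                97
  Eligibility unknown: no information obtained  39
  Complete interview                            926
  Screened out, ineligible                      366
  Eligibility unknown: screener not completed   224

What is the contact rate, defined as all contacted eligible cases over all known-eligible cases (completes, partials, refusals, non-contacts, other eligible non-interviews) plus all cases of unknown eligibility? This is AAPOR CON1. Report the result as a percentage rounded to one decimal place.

68.9%

Refusal or break-off = 234 + 175 = 409
No contact after all attempts = 324 + 97 = 421
Unknown eligibility = 224 + 39 = 263
Top: 926 + 83 + 409 + 98 = 1516
Denom: 926 + 83 + 409 + 421 + 98 + 263 = 2200
CON1 = 1516 / 2200 = 0.6891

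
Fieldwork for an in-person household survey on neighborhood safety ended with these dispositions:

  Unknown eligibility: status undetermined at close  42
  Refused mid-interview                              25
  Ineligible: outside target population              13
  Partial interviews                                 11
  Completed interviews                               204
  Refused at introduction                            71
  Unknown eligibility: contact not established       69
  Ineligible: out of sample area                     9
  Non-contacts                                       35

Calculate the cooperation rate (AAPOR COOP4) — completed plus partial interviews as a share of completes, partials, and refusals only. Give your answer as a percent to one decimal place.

Refused = 71 + 25 = 96
Eligibility not determined = 69 + 42 = 111
Ineligible = 13 + 9 = 22
Numerator = 204 + 11 = 215
Denom = 204 + 11 + 96 = 311
COOP4 = 215 / 311 = 0.6913

69.1%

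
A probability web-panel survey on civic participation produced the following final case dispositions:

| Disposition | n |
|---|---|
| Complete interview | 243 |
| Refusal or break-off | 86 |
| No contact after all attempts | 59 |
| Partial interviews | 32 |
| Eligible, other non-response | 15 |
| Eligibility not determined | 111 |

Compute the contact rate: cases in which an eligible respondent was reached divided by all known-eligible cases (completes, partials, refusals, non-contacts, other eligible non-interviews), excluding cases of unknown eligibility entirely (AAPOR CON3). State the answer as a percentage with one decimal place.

Num: 243 + 32 + 86 + 15 = 376
Denom: 243 + 32 + 86 + 59 + 15 = 435
CON3 = 376 / 435 = 0.8644

86.4%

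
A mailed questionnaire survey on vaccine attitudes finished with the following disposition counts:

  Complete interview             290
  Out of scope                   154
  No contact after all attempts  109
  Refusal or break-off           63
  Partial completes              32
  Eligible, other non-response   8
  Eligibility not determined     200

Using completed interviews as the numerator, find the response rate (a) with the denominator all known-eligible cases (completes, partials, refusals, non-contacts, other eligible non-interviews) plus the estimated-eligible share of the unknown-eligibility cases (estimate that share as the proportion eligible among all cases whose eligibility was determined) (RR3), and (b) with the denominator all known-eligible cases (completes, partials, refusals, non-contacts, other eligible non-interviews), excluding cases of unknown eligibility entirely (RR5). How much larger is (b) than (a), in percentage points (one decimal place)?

13.5

Num → 290
Eligible (known) → 290 + 32 + 63 + 109 + 8 = 502
e = 502 / (502 + 154) = 502 / 656 = 0.7652
Eligible share of unknowns → 0.7652 × 200 = 153.04
Denom → 502 + 153.04 = 655.04
RR3 = 290 / 655.04 = 0.4427
Denom → 290 + 32 + 63 + 109 + 8 = 502
RR5 = 290 / 502 = 0.5777
Difference = 57.77 − 44.27 = 13.50 percentage points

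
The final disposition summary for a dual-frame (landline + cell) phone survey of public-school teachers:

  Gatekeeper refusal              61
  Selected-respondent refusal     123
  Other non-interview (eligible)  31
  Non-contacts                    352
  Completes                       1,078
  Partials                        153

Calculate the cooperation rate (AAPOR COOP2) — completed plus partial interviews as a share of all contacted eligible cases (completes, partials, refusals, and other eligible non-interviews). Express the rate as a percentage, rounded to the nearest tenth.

85.1%

Refusal or break-off = 61 + 123 = 184
Num → 1078 + 153 = 1231
Denom → 1078 + 153 + 184 + 31 = 1446
COOP2 = 1231 / 1446 = 0.8513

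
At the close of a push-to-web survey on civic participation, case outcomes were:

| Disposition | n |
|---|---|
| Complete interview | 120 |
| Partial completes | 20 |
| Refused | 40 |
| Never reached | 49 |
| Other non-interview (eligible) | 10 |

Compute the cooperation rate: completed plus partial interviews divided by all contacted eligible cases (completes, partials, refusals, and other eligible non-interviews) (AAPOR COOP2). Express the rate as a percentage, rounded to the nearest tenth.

73.7%

Top: 120 + 20 = 140
Base: 120 + 20 + 40 + 10 = 190
COOP2 = 140 / 190 = 0.7368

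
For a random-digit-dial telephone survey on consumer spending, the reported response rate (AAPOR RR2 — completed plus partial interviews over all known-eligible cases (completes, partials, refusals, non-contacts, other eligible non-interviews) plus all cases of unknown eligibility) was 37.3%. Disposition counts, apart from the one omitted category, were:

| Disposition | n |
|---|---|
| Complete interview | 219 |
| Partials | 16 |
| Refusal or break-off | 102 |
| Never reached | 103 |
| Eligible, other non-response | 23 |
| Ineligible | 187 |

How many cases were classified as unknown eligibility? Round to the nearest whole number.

Top → 219 + 16 = 235
RR2 = 235 / D = 0.373
D = 235 / 0.373 = 630.0
Remaining denominator categories sum to 463
unknown eligibility = 630.0 − 463 ≈ 167

167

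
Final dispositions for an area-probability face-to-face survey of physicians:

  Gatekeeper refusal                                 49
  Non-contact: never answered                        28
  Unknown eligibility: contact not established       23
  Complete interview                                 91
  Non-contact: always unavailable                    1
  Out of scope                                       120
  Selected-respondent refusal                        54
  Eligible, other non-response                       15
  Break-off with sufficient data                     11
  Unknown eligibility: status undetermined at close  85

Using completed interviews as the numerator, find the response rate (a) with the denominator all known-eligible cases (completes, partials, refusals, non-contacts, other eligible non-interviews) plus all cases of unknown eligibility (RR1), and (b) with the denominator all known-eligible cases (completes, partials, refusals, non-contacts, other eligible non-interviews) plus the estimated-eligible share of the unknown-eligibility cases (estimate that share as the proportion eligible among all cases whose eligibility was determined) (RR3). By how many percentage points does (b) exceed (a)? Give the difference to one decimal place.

2.8

Refusals = 49 + 54 = 103
No answer / not reached = 28 + 1 = 29
Eligibility not determined = 23 + 85 = 108
Num: 91
Base: 91 + 11 + 103 + 29 + 15 + 108 = 357
RR1 = 91 / 357 = 0.2549
Determined eligible: 91 + 11 + 103 + 29 + 15 = 249
e = 249 / (249 + 120) = 249 / 369 = 0.6748
Estimated eligible among unknowns: 0.6748 × 108 = 72.88
Base: 249 + 72.88 = 321.88
RR3 = 91 / 321.88 = 0.2827
Difference = 28.27 − 25.49 = 2.78 percentage points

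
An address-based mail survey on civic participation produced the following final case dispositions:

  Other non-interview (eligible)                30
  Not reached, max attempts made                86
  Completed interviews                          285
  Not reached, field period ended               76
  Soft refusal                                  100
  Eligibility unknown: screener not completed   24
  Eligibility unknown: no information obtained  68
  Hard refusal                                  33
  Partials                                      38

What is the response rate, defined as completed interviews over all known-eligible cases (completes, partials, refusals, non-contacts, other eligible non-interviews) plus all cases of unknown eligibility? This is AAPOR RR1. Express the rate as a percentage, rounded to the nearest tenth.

Refusals = 33 + 100 = 133
Non-contacts = 76 + 86 = 162
Eligibility not determined = 24 + 68 = 92
Top: 285
Denominator: 285 + 38 + 133 + 162 + 30 + 92 = 740
RR1 = 285 / 740 = 0.3851

38.5%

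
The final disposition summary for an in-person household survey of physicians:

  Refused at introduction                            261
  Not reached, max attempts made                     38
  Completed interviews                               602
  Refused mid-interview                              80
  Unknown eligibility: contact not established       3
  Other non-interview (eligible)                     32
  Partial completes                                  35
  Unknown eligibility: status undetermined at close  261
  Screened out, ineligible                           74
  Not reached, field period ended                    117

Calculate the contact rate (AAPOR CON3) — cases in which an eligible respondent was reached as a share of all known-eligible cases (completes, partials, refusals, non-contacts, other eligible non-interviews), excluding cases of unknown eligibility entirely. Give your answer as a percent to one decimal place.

Declined to participate = 261 + 80 = 341
No answer / not reached = 117 + 38 = 155
Unknown if eligible = 3 + 261 = 264
Numerator → 602 + 35 + 341 + 32 = 1010
Denom → 602 + 35 + 341 + 155 + 32 = 1165
CON3 = 1010 / 1165 = 0.8670

86.7%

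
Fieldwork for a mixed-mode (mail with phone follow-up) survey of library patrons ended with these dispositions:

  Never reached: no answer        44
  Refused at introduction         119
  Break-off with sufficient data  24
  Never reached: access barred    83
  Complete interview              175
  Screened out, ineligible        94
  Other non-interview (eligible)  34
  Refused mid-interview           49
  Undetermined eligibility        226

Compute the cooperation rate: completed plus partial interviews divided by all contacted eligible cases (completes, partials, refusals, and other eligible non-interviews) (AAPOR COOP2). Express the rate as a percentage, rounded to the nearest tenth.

Refusal or break-off = 119 + 49 = 168
Never reached = 44 + 83 = 127
Num: 175 + 24 = 199
Denominator: 175 + 24 + 168 + 34 = 401
COOP2 = 199 / 401 = 0.4963

49.6%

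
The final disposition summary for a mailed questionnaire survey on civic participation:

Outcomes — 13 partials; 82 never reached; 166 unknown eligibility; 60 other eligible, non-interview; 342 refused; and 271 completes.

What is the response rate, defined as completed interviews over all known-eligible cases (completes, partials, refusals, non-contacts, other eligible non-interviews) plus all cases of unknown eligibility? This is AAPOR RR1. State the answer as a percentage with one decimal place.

Top: 271
Denom: 271 + 13 + 342 + 82 + 60 + 166 = 934
RR1 = 271 / 934 = 0.2901

29.0%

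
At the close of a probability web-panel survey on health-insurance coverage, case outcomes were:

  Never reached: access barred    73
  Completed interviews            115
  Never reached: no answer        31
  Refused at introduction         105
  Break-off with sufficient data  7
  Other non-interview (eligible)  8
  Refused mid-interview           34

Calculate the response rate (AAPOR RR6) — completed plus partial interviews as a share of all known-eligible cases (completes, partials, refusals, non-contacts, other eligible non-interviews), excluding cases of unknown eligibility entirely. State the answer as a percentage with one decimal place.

32.7%

Declined to participate = 105 + 34 = 139
Never reached = 31 + 73 = 104
Top: 115 + 7 = 122
Base: 115 + 7 + 139 + 104 + 8 = 373
RR6 = 122 / 373 = 0.3271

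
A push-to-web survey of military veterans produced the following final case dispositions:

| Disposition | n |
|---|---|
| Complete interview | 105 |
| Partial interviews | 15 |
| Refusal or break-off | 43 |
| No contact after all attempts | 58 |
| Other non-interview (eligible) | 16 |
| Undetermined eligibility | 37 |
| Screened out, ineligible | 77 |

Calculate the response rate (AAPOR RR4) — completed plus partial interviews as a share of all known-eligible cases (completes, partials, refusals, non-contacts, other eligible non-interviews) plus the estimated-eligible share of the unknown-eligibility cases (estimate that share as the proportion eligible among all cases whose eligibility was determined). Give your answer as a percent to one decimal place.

45.3%

Top: 105 + 15 = 120
Known eligible: 105 + 15 + 43 + 58 + 16 = 237
e = 237 / (237 + 77) = 237 / 314 = 0.7548
Estimated eligible among unknowns: 0.7548 × 37 = 27.93
Denominator: 237 + 27.93 = 264.93
RR4 = 120 / 264.93 = 0.4529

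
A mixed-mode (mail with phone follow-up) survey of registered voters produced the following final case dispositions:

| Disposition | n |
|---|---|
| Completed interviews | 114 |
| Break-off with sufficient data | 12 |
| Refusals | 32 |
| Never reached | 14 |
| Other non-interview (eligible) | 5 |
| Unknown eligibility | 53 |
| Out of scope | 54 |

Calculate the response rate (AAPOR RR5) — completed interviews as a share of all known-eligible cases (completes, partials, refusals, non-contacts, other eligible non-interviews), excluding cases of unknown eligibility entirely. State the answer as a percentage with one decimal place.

Top → 114
Denom → 114 + 12 + 32 + 14 + 5 = 177
RR5 = 114 / 177 = 0.6441

64.4%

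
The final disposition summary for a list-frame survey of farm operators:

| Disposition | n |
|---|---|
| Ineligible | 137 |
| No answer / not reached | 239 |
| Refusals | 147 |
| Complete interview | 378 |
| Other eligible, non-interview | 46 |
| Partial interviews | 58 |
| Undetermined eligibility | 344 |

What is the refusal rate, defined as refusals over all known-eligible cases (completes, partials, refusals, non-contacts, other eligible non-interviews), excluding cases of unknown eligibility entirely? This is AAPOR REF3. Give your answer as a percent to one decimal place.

16.9%

Top: 147
Denominator: 378 + 58 + 147 + 239 + 46 = 868
REF3 = 147 / 868 = 0.1694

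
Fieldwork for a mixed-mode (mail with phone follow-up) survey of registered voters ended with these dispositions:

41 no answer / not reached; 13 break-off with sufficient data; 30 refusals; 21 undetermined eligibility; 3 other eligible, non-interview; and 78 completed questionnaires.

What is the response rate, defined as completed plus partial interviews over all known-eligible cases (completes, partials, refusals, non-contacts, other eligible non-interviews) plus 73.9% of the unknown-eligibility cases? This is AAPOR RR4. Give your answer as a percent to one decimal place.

Num → 78 + 13 = 91
Eligible (known) → 78 + 13 + 30 + 41 + 3 = 165
Eligible share of unknowns → 0.7390 × 21 = 15.52
Base → 165 + 15.52 = 180.52
RR4 = 91 / 180.52 = 0.5041

50.4%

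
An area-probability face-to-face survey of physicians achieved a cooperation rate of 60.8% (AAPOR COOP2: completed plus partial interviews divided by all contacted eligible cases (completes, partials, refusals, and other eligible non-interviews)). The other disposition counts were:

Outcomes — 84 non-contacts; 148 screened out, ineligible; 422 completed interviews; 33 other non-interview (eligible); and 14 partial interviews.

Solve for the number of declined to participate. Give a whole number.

248

Numerator: 422 + 14 = 436
COOP2 = 436 / D = 0.608
D = 436 / 0.608 = 717.1
Other denominator terms total 469
declined to participate = 717.1 − 469 ≈ 248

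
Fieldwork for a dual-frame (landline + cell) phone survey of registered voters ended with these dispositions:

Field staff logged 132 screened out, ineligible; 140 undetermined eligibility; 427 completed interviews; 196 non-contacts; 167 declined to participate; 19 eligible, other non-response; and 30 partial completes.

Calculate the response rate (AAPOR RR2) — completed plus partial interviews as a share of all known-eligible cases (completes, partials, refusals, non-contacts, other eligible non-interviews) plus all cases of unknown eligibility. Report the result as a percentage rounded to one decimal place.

Top → 427 + 30 = 457
Denom → 427 + 30 + 167 + 196 + 19 + 140 = 979
RR2 = 457 / 979 = 0.4668

46.7%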